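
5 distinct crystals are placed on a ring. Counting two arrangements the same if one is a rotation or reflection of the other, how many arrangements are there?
(5-1)!/2 = 24/2 = 12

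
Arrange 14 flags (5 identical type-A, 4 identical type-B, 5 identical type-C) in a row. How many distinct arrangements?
14! / (5! × 4! × 5!) = 252252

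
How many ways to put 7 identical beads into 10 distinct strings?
C(7+10-1, 10-1) = C(16, 9) = 11440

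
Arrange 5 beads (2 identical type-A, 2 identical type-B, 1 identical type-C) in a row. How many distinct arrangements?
5! / (2! × 2! × 1!) = 30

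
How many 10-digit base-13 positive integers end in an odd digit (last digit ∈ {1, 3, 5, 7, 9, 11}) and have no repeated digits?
Last∈{1,3,5,7,9,11}. Last=0: 0. Last nonzero: 6×11×P(11,8) = 439084800. Total = 439084800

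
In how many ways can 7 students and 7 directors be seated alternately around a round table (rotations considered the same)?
Fix one of the students: (7-1)! ways for the remaining students, × 7! ways for the directors = 720 × 5040 = 3628800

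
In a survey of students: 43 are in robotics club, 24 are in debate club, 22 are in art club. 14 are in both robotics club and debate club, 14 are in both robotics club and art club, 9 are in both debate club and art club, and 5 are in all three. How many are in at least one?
|A∪B∪C| = 43+24+22-14-14-9+5 = 57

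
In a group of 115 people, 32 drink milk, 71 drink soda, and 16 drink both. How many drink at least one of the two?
|A∪B| = |A| + |B| - |A∩B| = 32 + 71 - 16 = 87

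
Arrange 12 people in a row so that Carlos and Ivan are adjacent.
Treat as block: (12-1)! × 2! = 39916800 × 2 = 79833600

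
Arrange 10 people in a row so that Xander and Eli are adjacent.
Treat as block: (10-1)! × 2! = 362880 × 2 = 725760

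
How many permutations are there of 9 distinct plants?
9! = 362880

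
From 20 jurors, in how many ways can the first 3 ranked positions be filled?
P(20,3) = 20!/(20-3)! = 6840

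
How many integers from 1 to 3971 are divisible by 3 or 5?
⌊3971/3⌋ + ⌊3971/5⌋ - ⌊3971/15⌋ = 1323 + 794 - 264 = 1853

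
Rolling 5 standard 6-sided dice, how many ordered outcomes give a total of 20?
Coefficient of x^20 in (x + x² + ... + x^6)^5. By inclusion-exclusion on dice exceeding 6: Σ_j (-1)^j C(5,j)·C(20-1-6j, 4) = C(5,0)·C(19,4) - C(5,1)·C(13,4) + C(5,2)·C(7,4) = 1·3876 - 5·715 + 10·35 = 651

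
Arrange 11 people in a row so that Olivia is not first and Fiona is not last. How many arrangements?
By inclusion-exclusion: 11! - 2×(11-1)! + (11-2)! = 39916800 - 7257600 + 362880 = 33022080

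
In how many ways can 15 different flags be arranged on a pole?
15! = 1307674368000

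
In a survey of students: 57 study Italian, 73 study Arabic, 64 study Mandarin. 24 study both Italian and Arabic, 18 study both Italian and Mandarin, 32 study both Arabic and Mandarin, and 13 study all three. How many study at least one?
|A∪B∪C| = 57+73+64-24-18-32+13 = 133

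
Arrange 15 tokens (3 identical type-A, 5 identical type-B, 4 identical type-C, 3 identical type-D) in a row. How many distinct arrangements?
15! / (3! × 5! × 4! × 3!) = 12612600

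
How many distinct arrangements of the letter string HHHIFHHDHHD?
11! / (7! × 2! × 1! × 1!) = 3960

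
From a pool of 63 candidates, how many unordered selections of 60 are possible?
C(63,60) = 63!/(60!×3!) = 39711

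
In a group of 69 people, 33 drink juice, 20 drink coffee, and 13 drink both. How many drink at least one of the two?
|A∪B| = |A| + |B| - |A∩B| = 33 + 20 - 13 = 40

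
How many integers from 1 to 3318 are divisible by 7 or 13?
⌊3318/7⌋ + ⌊3318/13⌋ - ⌊3318/91⌋ = 474 + 255 - 36 = 693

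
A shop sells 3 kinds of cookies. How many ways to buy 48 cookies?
C(48+3-1, 3-1) = C(50, 2) = 1225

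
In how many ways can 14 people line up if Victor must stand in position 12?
Fix one position: (14-1)! = 6227020800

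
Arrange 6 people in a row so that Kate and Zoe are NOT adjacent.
Total - adjacent = 6! - (6-1)!×2 = 720 - 240 = 480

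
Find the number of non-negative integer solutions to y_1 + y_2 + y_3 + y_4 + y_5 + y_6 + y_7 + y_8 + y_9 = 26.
C(26+9-1, 9-1) = C(34, 8) = 18156204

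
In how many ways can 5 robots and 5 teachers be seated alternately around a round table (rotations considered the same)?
Fix one of the robots: (5-1)! ways for the remaining robots, × 5! ways for the teachers = 24 × 120 = 2880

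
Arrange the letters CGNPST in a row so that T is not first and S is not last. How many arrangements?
By inclusion-exclusion: 6! - 2×(6-1)! + (6-2)! = 720 - 240 + 24 = 504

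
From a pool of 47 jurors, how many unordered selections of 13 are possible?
C(47,13) = 47!/(13!×34!) = 140676848445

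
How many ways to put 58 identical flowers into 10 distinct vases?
C(58+10-1, 10-1) = C(67, 9) = 42757703560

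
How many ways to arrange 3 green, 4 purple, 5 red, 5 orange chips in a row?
17! / (3! × 4! × 5! × 5!) = 171531360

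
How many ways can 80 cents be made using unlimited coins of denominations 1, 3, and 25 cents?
Coefficient of x^80 in 1/(1-x^1) · 1/(1-x^3) · 1/(1-x^25). Case on j = number of 25-cent coins (j = 0..3); remainder r = 80 - 25j is made from {1,3} in ⌊r/3⌋+1 ways. r = 80, 55, 30, 5 → 27 + 19 + 11 + 2 = 59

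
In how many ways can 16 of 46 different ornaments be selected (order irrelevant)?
C(46,16) = 46!/(16!×30!) = 991493848554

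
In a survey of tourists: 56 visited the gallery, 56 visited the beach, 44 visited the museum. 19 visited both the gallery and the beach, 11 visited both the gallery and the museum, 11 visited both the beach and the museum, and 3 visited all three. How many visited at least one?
|A∪B∪C| = 56+56+44-19-11-11+3 = 118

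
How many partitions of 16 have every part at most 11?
Let r_j(i) = number of partitions of i into parts ≤ j, for i = 0..16. r_1(i) = 1 for all i; r_j(i) = r_{j-1}(i) + r_j(i-j). Rows j = 2..11: ≤2: 1 1 2 2 3 3 4 4 5 5 6 6 7 7 8 8 9; ≤3: 1 1 2 3 4 5 7 8 10 12 14 16 19 21 24 27 30; ≤4: 1 1 2 3 5 6 9 11 15 18 23 27 34 39 47 54 64; ≤5: 1 1 2 3 5 7 10 13 18 23 30 37 47 57 70 84 101; ≤6: 1 1 2 3 5 7 11 14 20 26 35 44 58 71 90 110 136; ≤7: 1 1 2 3 5 7 11 15 21 28 38 49 65 82 105 131 164; ≤8: 1 1 2 3 5 7 11 15 22 29 40 52 70 89 116 146 186; ≤9: 1 1 2 3 5 7 11 15 22 30 41 54 73 94 123 157 201; ≤10: 1 1 2 3 5 7 11 15 22 30 42 55 75 97 128 164 212; ≤11: 1 1 2 3 5 7 11 15 22 30 42 56 76 99 131 169 219. r_11(16) = 219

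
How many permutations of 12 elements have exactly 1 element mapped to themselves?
Choose the 1 fixed point C(12,1) = 12, derange the rest: !11 = Σ_{j=0}^{11} (-1)^j·11!/j! = 39916800 - 39916800 + 19958400 - 6652800 + 1663200 - 332640 + 55440 - 7920 + 990 - 110 + 11 - 1 = 14684570. Product = 12 × 14684570 = 176214840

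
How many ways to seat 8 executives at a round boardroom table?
Circular: fix one position, arrange the rest. (8-1)! = 5040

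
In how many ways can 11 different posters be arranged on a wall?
11! = 39916800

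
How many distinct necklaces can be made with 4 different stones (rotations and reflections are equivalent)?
(4-1)!/2 = 6/2 = 3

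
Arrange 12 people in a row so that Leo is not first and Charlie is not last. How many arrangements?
By inclusion-exclusion: 12! - 2×(12-1)! + (12-2)! = 479001600 - 79833600 + 3628800 = 402796800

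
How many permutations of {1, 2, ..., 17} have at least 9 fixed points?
Exactly j fixed points: C(17,j)·!(17-j); sum over j ≥ 9 (derangement numbers via !m = (m-1)·(!(m-1) + !(m-2)): !0..!8 = 1, 0, 1, 2, 9, 44, 265, 1854, 14833). Σ_{j=9}^{17} C(17,j)·!(17-j) = C(17,9)·!8 + C(17,10)·!7 + C(17,11)·!6 + C(17,12)·!5 + C(17,13)·!4 + C(17,14)·!3 + C(17,15)·!2 + C(17,16)·!1 + C(17,17)·!0 = 24310·14833 + 19448·1854 + 12376·265 + 6188·44 + 2380·9 + 680·2 + 136·1 + 17·0 + 1·1 = 400221651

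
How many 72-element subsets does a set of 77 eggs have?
C(77,72) = 77!/(72!×5!) = 19757815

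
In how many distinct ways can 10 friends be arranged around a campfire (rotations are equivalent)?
Circular: fix one position, arrange the rest. (10-1)! = 362880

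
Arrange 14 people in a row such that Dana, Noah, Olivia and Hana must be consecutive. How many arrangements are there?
Treat the 4 as one block: (14-4+1)! × 4! = 39916800 × 24 = 958003200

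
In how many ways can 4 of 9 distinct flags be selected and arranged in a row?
P(9,4) = 9!/(9-4)! = 3024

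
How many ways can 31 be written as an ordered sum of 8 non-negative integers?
C(31+8-1, 8-1) = C(38, 7) = 12620256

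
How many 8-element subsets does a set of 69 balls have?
C(69,8) = 69!/(8!×61!) = 8361453672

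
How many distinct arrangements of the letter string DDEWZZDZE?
9! / (1! × 3! × 2! × 3!) = 5040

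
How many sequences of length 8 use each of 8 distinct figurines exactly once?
8! = 40320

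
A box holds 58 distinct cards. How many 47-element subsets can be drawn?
C(58,47) = 58!/(47!×11!) = 227692286640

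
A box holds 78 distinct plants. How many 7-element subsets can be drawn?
C(78,7) = 78!/(7!×71!) = 2641902120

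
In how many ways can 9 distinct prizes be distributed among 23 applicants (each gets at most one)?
P(23,9) = 23!/(23-9)! = 296541907200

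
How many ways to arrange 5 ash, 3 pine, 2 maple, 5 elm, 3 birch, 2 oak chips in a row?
20! / (5! × 3! × 2! × 5! × 3! × 2!) = 1173274502400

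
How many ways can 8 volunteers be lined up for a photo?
8! = 40320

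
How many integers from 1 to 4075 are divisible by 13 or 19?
⌊4075/13⌋ + ⌊4075/19⌋ - ⌊4075/247⌋ = 313 + 214 - 16 = 511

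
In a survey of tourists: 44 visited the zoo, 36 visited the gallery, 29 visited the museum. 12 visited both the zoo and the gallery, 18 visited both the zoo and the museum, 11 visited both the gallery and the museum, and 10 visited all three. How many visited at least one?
|A∪B∪C| = 44+36+29-12-18-11+10 = 78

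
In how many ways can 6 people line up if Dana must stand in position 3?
Fix one position: (6-1)! = 120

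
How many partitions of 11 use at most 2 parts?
By conjugation, equals partitions of 11 into parts ≤ 2. Let r_j(i) = number of partitions of i into parts ≤ j, for i = 0..11. r_1(i) = 1 for all i; r_j(i) = r_{j-1}(i) + r_j(i-j). Rows j = 2..2: ≤2: 1 1 2 2 3 3 4 4 5 5 6 6. r_2(11) = 6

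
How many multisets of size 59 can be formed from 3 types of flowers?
C(59+3-1, 3-1) = C(61, 2) = 1830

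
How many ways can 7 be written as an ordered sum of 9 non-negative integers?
C(7+9-1, 9-1) = C(15, 8) = 6435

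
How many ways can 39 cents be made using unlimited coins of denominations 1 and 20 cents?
Coefficient of x^39 in 1/(1-x^1) · 1/(1-x^20). Use j coins of 20 for j = 0..⌊39/20⌋ = 1, the rest in 1s: 1 + 1 = 2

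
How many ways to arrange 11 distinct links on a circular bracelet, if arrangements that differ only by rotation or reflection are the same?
(11-1)!/2 = 3628800/2 = 1814400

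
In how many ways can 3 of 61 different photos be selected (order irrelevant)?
C(61,3) = 61!/(3!×58!) = 35990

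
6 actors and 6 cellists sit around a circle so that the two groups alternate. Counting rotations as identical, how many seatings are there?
Fix one of the actors: (6-1)! ways for the remaining actors, × 6! ways for the cellists = 120 × 720 = 86400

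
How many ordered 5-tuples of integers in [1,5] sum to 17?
Coefficient of x^17 in (x + x² + ... + x^5)^5. By inclusion-exclusion on dice exceeding 5: Σ_j (-1)^j C(5,j)·C(17-1-5j, 4) = C(5,0)·C(16,4) - C(5,1)·C(11,4) + C(5,2)·C(6,4) = 1·1820 - 5·330 + 10·15 = 320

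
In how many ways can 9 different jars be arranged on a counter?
9! = 362880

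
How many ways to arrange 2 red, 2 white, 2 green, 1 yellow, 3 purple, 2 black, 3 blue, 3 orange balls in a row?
18! / (2! × 2! × 2! × 1! × 3! × 2! × 3! × 3!) = 1852538688000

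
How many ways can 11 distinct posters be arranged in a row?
11! = 39916800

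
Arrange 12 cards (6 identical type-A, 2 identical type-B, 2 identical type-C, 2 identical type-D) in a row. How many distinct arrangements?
12! / (6! × 2! × 2! × 2!) = 83160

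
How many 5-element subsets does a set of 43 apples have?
C(43,5) = 43!/(5!×38!) = 962598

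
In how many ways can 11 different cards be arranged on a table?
11! = 39916800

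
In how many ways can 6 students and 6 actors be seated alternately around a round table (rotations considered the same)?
Fix one of the students: (6-1)! ways for the remaining students, × 6! ways for the actors = 120 × 720 = 86400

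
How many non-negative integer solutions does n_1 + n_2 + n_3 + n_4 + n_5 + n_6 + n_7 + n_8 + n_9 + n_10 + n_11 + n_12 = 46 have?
C(46+12-1, 12-1) = C(57, 11) = 184509266760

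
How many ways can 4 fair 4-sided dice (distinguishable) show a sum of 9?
Coefficient of x^9 in (x + x² + ... + x^4)^4. By inclusion-exclusion on dice exceeding 4: Σ_j (-1)^j C(4,j)·C(9-1-4j, 3) = C(4,0)·C(8,3) - C(4,1)·C(4,3) = 1·56 - 4·4 = 40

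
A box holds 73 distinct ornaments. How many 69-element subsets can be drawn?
C(73,69) = 73!/(69!×4!) = 1088430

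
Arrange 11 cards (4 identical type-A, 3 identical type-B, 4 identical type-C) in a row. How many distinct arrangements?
11! / (4! × 3! × 4!) = 11550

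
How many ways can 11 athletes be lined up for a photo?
11! = 39916800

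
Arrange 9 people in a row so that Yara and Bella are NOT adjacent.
Total - adjacent = 9! - (9-1)!×2 = 362880 - 80640 = 282240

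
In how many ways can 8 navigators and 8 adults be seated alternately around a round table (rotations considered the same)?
Fix one of the navigators: (8-1)! ways for the remaining navigators, × 8! ways for the adults = 5040 × 40320 = 203212800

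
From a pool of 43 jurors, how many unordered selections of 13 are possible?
C(43,13) = 43!/(13!×30!) = 36576848168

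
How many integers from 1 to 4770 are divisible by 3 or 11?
⌊4770/3⌋ + ⌊4770/11⌋ - ⌊4770/33⌋ = 1590 + 433 - 144 = 1879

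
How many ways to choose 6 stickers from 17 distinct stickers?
C(17,6) = 17!/(6!×11!) = 12376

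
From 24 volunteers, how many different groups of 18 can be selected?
C(24,18) = 24!/(18!×6!) = 134596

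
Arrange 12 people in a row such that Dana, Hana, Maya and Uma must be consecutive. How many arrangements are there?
Treat the 4 as one block: (12-4+1)! × 4! = 362880 × 24 = 8709120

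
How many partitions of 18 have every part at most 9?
Let r_j(i) = number of partitions of i into parts ≤ j, for i = 0..18. r_1(i) = 1 for all i; r_j(i) = r_{j-1}(i) + r_j(i-j). Rows j = 2..9: ≤2: 1 1 2 2 3 3 4 4 5 5 6 6 7 7 8 8 9 9 10; ≤3: 1 1 2 3 4 5 7 8 10 12 14 16 19 21 24 27 30 33 37; ≤4: 1 1 2 3 5 6 9 11 15 18 23 27 34 39 47 54 64 72 84; ≤5: 1 1 2 3 5 7 10 13 18 23 30 37 47 57 70 84 101 119 141; ≤6: 1 1 2 3 5 7 11 14 20 26 35 44 58 71 90 110 136 163 199; ≤7: 1 1 2 3 5 7 11 15 21 28 38 49 65 82 105 131 164 201 248; ≤8: 1 1 2 3 5 7 11 15 22 29 40 52 70 89 116 146 186 230 288; ≤9: 1 1 2 3 5 7 11 15 22 30 41 54 73 94 123 157 201 252 318. r_9(18) = 318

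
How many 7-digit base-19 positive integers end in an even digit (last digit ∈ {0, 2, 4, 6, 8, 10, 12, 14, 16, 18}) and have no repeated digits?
Last∈{0,2,4,6,8,10,12,14,16,18}. Last=0: 13366080. Last nonzero: 9×17×P(17,5) = 113611680. Total = 126977760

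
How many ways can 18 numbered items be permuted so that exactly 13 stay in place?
Choose the 13 fixed points C(18,13) = 8568, derange the rest: !5 = Σ_{j=0}^{5} (-1)^j·5!/j! = 120 - 120 + 60 - 20 + 5 - 1 = 44. Product = 8568 × 44 = 376992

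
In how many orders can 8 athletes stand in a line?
8! = 40320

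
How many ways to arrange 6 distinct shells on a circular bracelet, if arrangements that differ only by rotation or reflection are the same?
(6-1)!/2 = 120/2 = 60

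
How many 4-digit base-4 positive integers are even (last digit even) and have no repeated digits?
Last∈{0,2}. Last=0: 6. Last nonzero: 1×2×P(2,2) = 4. Total = 10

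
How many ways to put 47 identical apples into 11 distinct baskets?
C(47+11-1, 11-1) = C(57, 10) = 43183019880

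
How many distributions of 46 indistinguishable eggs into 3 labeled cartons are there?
C(46+3-1, 3-1) = C(48, 2) = 1128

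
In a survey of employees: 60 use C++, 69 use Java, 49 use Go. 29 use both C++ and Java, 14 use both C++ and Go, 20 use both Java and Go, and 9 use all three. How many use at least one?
|A∪B∪C| = 60+69+49-29-14-20+9 = 124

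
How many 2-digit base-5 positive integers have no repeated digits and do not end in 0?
Last digit: 4 nonzero choices. First digit: 3 (nonzero, ≠last). Middle 0: P(3,0) = 1. Total = 12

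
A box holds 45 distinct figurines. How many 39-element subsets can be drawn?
C(45,39) = 45!/(39!×6!) = 8145060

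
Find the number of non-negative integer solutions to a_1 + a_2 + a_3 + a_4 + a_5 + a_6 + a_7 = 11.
C(11+7-1, 7-1) = C(17, 6) = 12376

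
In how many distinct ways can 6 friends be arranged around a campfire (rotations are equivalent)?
Circular: fix one position, arrange the rest. (6-1)! = 120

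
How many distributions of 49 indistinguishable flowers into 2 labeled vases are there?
C(49+2-1, 2-1) = C(50, 1) = 50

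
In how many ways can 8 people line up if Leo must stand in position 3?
Fix one position: (8-1)! = 5040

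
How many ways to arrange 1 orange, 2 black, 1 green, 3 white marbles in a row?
7! / (1! × 2! × 1! × 3!) = 420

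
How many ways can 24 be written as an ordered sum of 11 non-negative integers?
C(24+11-1, 11-1) = C(34, 10) = 131128140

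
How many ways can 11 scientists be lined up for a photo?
11! = 39916800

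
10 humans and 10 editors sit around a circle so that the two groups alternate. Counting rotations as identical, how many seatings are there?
Fix one of the humans: (10-1)! ways for the remaining humans, × 10! ways for the editors = 362880 × 3628800 = 1316818944000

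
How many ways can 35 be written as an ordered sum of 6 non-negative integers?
C(35+6-1, 6-1) = C(40, 5) = 658008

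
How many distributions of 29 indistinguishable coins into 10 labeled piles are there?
C(29+10-1, 10-1) = C(38, 9) = 163011640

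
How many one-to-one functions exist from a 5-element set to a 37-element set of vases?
P(37,5) = 37!/(37-5)! = 52307640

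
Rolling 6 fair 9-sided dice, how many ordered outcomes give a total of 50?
Coefficient of x^50 in (x + x² + ... + x^9)^6. By inclusion-exclusion on dice exceeding 9: Σ_j (-1)^j C(6,j)·C(50-1-9j, 5) = C(6,0)·C(49,5) - C(6,1)·C(40,5) + C(6,2)·C(31,5) - C(6,3)·C(22,5) + C(6,4)·C(13,5) = 1·1906884 - 6·658008 + 15·169911 - 20·26334 + 15·1287 = 126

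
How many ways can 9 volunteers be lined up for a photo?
9! = 362880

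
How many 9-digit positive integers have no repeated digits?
First digit: 9 choices (nonzero). Then descending: 9 × 9 × 8 × 7 × 6 × 5 × 4 × 3 × 2 = 3265920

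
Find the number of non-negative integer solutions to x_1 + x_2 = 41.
C(41+2-1, 2-1) = C(42, 1) = 42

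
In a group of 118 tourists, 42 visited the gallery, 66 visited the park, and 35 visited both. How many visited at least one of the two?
|A∪B| = |A| + |B| - |A∩B| = 42 + 66 - 35 = 73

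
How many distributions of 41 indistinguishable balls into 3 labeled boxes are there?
C(41+3-1, 3-1) = C(43, 2) = 903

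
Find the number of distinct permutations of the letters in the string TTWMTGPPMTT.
11! / (1! × 2! × 5! × 1! × 2!) = 83160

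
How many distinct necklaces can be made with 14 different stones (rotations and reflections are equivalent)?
(14-1)!/2 = 6227020800/2 = 3113510400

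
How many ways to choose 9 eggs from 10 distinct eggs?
C(10,9) = 10!/(9!×1!) = 10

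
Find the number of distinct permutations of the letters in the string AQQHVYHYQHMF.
12! / (1! × 2! × 3! × 1! × 1! × 1! × 3!) = 6652800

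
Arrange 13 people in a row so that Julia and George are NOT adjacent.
Total - adjacent = 13! - (13-1)!×2 = 6227020800 - 958003200 = 5269017600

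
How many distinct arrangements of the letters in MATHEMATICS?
11! / (2! × 2! × 2! × 1! × 1! × 1! × 1! × 1!) = 4989600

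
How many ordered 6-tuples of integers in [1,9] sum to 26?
Coefficient of x^26 in (x + x² + ... + x^9)^6. By inclusion-exclusion on dice exceeding 9: Σ_j (-1)^j C(6,j)·C(26-1-9j, 5) = C(6,0)·C(25,5) - C(6,1)·C(16,5) + C(6,2)·C(7,5) = 1·53130 - 6·4368 + 15·21 = 27237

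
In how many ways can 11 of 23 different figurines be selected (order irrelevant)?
C(23,11) = 23!/(11!×12!) = 1352078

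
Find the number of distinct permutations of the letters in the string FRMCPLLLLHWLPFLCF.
17! / (2! × 1! × 1! × 1! × 2! × 3! × 1! × 6!) = 20583763200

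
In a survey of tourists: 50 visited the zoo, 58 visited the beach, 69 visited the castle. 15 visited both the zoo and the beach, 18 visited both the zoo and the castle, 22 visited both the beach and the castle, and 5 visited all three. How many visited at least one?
|A∪B∪C| = 50+58+69-15-18-22+5 = 127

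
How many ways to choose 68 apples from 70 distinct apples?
C(70,68) = 70!/(68!×2!) = 2415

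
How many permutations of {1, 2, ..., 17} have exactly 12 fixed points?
Choose the 12 fixed points C(17,12) = 6188, derange the rest: !5 = Σ_{j=0}^{5} (-1)^j·5!/j! = 120 - 120 + 60 - 20 + 5 - 1 = 44. Product = 6188 × 44 = 272272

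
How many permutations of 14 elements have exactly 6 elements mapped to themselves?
Choose the 6 fixed points C(14,6) = 3003, derange the rest: !8 = Σ_{j=0}^{8} (-1)^j·8!/j! = 40320 - 40320 + 20160 - 6720 + 1680 - 336 + 56 - 8 + 1 = 14833. Product = 3003 × 14833 = 44543499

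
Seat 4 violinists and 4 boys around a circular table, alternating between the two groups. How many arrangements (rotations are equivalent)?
Fix one of the violinists: (4-1)! ways for the remaining violinists, × 4! ways for the boys = 6 × 24 = 144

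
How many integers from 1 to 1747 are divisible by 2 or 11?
⌊1747/2⌋ + ⌊1747/11⌋ - ⌊1747/22⌋ = 873 + 158 - 79 = 952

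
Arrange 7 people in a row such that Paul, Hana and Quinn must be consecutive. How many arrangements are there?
Treat the 3 as one block: (7-3+1)! × 3! = 120 × 6 = 720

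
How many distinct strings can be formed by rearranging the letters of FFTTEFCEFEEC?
12! / (2! × 2! × 4! × 4!) = 207900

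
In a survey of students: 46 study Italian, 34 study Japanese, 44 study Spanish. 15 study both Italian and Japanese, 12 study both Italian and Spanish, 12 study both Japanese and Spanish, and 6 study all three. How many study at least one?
|A∪B∪C| = 46+34+44-15-12-12+6 = 91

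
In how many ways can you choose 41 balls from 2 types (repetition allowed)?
C(41+2-1, 2-1) = C(42, 1) = 42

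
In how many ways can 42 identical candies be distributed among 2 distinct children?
C(42+2-1, 2-1) = C(43, 1) = 43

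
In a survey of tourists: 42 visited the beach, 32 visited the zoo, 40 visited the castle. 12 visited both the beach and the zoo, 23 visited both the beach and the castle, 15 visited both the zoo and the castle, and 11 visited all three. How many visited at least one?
|A∪B∪C| = 42+32+40-12-23-15+11 = 75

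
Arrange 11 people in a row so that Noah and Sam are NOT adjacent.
Total - adjacent = 11! - (11-1)!×2 = 39916800 - 7257600 = 32659200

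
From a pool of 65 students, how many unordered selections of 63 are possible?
C(65,63) = 65!/(63!×2!) = 2080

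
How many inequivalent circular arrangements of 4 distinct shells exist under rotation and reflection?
(4-1)!/2 = 6/2 = 3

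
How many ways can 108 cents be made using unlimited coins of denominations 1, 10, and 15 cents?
Coefficient of x^108 in 1/(1-x^1) · 1/(1-x^10) · 1/(1-x^15). Case on j = number of 15-cent coins (j = 0..7); remainder r = 108 - 15j is made from {1,10} in ⌊r/10⌋+1 ways. r = 108, 93, 78, 63, 48, 33, 18, 3 → 11 + 10 + 8 + 7 + 5 + 4 + 2 + 1 = 48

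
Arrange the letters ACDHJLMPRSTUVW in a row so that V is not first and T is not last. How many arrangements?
By inclusion-exclusion: 14! - 2×(14-1)! + (14-2)! = 87178291200 - 12454041600 + 479001600 = 75203251200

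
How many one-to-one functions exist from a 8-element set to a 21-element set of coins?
P(21,8) = 21!/(21-8)! = 8204716800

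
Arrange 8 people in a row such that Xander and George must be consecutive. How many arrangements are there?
Treat the 2 as one block: (8-2+1)! × 2! = 5040 × 2 = 10080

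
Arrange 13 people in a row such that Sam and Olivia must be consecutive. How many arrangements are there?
Treat the 2 as one block: (13-2+1)! × 2! = 479001600 × 2 = 958003200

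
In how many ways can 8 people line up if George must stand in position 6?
Fix one position: (8-1)! = 5040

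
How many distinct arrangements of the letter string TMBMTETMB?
9! / (3! × 1! × 2! × 3!) = 5040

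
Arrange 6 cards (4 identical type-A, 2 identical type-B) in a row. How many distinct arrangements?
6! / (4! × 2!) = 15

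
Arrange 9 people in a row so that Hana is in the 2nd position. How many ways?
Fix one position: (9-1)! = 40320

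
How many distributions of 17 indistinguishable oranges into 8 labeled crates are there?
C(17+8-1, 8-1) = C(24, 7) = 346104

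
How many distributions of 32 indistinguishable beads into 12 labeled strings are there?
C(32+12-1, 12-1) = C(43, 11) = 5752004349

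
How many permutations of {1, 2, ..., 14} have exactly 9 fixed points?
Choose the 9 fixed points C(14,9) = 2002, derange the rest: !5 = Σ_{j=0}^{5} (-1)^j·5!/j! = 120 - 120 + 60 - 20 + 5 - 1 = 44. Product = 2002 × 44 = 88088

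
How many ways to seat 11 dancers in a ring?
Circular: fix one position, arrange the rest. (11-1)! = 3628800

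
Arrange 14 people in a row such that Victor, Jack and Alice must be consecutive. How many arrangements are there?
Treat the 3 as one block: (14-3+1)! × 3! = 479001600 × 6 = 2874009600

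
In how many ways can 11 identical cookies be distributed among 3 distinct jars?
C(11+3-1, 3-1) = C(13, 2) = 78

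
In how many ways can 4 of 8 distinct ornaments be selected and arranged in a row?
P(8,4) = 8!/(8-4)! = 1680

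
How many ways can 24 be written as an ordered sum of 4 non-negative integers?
C(24+4-1, 4-1) = C(27, 3) = 2925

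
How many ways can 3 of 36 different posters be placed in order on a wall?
P(36,3) = 36!/(36-3)! = 42840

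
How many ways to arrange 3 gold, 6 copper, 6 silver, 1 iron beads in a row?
16! / (3! × 6! × 6! × 1!) = 6726720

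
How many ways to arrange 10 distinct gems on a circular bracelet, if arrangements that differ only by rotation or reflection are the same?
(10-1)!/2 = 362880/2 = 181440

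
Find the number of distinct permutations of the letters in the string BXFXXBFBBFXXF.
13! / (5! × 4! × 4!) = 90090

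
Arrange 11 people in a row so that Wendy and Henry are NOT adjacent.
Total - adjacent = 11! - (11-1)!×2 = 39916800 - 7257600 = 32659200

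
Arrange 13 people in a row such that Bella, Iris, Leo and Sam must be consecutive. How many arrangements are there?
Treat the 4 as one block: (13-4+1)! × 4! = 3628800 × 24 = 87091200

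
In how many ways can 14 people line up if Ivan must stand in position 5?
Fix one position: (14-1)! = 6227020800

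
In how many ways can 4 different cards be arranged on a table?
4! = 24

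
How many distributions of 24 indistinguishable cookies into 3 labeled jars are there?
C(24+3-1, 3-1) = C(26, 2) = 325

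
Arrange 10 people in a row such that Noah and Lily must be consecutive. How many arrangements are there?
Treat the 2 as one block: (10-2+1)! × 2! = 362880 × 2 = 725760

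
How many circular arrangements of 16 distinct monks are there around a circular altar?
Circular: fix one position, arrange the rest. (16-1)! = 1307674368000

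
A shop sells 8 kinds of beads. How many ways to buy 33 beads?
C(33+8-1, 8-1) = C(40, 7) = 18643560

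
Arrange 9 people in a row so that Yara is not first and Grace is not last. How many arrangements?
By inclusion-exclusion: 9! - 2×(9-1)! + (9-2)! = 362880 - 80640 + 5040 = 287280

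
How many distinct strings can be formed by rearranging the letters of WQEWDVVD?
8! / (1! × 1! × 2! × 2! × 2!) = 5040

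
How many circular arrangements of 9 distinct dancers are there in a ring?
Circular: fix one position, arrange the rest. (9-1)! = 40320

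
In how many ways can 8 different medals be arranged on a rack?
8! = 40320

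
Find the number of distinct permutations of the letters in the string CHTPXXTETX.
10! / (1! × 1! × 1! × 1! × 3! × 3!) = 100800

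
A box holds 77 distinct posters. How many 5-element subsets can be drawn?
C(77,5) = 77!/(5!×72!) = 19757815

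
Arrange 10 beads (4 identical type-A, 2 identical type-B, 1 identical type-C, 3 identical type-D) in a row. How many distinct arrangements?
10! / (4! × 2! × 1! × 3!) = 12600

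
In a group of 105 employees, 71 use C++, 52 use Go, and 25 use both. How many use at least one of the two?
|A∪B| = |A| + |B| - |A∩B| = 71 + 52 - 25 = 98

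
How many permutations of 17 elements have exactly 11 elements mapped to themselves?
Choose the 11 fixed points C(17,11) = 12376, derange the rest: !6 = Σ_{j=0}^{6} (-1)^j·6!/j! = 720 - 720 + 360 - 120 + 30 - 6 + 1 = 265. Product = 12376 × 265 = 3279640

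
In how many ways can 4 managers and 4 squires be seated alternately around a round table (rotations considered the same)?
Fix one of the managers: (4-1)! ways for the remaining managers, × 4! ways for the squires = 6 × 24 = 144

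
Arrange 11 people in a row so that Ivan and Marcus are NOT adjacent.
Total - adjacent = 11! - (11-1)!×2 = 39916800 - 7257600 = 32659200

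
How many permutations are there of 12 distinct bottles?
12! = 479001600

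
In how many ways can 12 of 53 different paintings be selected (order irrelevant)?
C(53,12) = 53!/(12!×41!) = 266783135710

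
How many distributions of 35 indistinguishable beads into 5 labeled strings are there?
C(35+5-1, 5-1) = C(39, 4) = 82251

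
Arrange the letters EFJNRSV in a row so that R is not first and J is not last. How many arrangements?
By inclusion-exclusion: 7! - 2×(7-1)! + (7-2)! = 5040 - 1440 + 120 = 3720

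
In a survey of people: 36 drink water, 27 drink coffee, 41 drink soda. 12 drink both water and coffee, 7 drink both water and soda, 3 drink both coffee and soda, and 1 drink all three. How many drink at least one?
|A∪B∪C| = 36+27+41-12-7-3+1 = 83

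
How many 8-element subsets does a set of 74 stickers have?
C(74,8) = 74!/(8!×66!) = 15071474661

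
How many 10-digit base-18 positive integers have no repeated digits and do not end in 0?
Last digit: 17 nonzero choices. First digit: 16 (nonzero, ≠last). Middle 8: P(16,8) = 518918400. Total = 141145804800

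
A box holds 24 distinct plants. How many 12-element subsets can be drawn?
C(24,12) = 24!/(12!×12!) = 2704156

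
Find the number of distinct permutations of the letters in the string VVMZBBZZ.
8! / (1! × 2! × 2! × 3!) = 1680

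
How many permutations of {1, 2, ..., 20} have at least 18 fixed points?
Exactly j fixed points: C(20,j)·!(20-j); sum over j ≥ 18 (derangement numbers via !m = (m-1)·(!(m-1) + !(m-2)): !0..!2 = 1, 0, 1). Σ_{j=18}^{20} C(20,j)·!(20-j) = C(20,18)·!2 + C(20,19)·!1 + C(20,20)·!0 = 190·1 + 20·0 + 1·1 = 191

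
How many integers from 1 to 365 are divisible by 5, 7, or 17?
⌊365/5⌋+⌊365/7⌋+⌊365/17⌋ - ⌊365/35⌋-⌊365/85⌋-⌊365/119⌋ + ⌊365/595⌋ = 73+52+21 - 10-4-3 + 0 = 129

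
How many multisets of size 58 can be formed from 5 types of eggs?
C(58+5-1, 5-1) = C(62, 4) = 557845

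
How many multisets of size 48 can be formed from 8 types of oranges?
C(48+8-1, 8-1) = C(55, 7) = 202927725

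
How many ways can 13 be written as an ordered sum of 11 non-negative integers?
C(13+11-1, 11-1) = C(23, 10) = 1144066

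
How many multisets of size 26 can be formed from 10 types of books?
C(26+10-1, 10-1) = C(35, 9) = 70607460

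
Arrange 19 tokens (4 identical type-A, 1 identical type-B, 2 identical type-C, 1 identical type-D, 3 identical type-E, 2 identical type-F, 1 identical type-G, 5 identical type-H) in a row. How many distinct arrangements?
19! / (4! × 1! × 2! × 1! × 3! × 2! × 1! × 5!) = 1759911753600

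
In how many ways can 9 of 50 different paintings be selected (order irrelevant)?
C(50,9) = 50!/(9!×41!) = 2505433700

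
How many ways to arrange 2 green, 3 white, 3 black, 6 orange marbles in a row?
14! / (2! × 3! × 3! × 6!) = 1681680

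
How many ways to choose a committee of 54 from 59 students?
C(59,54) = 59!/(54!×5!) = 5006386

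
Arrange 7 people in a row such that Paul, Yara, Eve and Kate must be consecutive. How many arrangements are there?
Treat the 4 as one block: (7-4+1)! × 4! = 24 × 24 = 576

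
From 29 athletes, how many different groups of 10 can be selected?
C(29,10) = 29!/(10!×19!) = 20030010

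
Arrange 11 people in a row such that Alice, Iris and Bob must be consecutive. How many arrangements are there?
Treat the 3 as one block: (11-3+1)! × 3! = 362880 × 6 = 2177280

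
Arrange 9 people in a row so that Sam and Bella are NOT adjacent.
Total - adjacent = 9! - (9-1)!×2 = 362880 - 80640 = 282240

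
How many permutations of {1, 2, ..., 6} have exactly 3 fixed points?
Choose the 3 fixed points C(6,3) = 20, derange the rest: !3 = Σ_{j=0}^{3} (-1)^j·3!/j! = 6 - 6 + 3 - 1 = 2. Product = 20 × 2 = 40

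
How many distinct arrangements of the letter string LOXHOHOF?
8! / (2! × 1! × 1! × 1! × 3!) = 3360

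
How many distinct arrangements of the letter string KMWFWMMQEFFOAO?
14! / (1! × 3! × 1! × 2! × 2! × 3! × 1! × 1!) = 605404800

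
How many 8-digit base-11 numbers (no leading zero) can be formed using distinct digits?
First digit: 10 choices (nonzero). Then descending: 10 × 10 × 9 × 8 × 7 × 6 × 5 × 4 = 6048000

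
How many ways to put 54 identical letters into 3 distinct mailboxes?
C(54+3-1, 3-1) = C(56, 2) = 1540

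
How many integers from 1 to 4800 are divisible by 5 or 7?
⌊4800/5⌋ + ⌊4800/7⌋ - ⌊4800/35⌋ = 960 + 685 - 137 = 1508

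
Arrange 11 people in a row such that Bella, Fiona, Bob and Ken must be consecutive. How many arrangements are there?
Treat the 4 as one block: (11-4+1)! × 4! = 40320 × 24 = 967680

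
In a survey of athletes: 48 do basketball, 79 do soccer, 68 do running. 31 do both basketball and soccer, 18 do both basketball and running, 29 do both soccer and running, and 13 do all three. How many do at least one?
|A∪B∪C| = 48+79+68-31-18-29+13 = 130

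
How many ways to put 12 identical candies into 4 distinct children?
C(12+4-1, 4-1) = C(15, 3) = 455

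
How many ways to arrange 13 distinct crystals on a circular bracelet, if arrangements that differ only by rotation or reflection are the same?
(13-1)!/2 = 479001600/2 = 239500800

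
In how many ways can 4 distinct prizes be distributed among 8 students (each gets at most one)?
P(8,4) = 8!/(8-4)! = 1680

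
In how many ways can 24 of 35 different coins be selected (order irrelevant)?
C(35,24) = 35!/(24!×11!) = 417225900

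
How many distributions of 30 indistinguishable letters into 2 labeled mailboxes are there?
C(30+2-1, 2-1) = C(31, 1) = 31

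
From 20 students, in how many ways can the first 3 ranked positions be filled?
P(20,3) = 20!/(20-3)! = 6840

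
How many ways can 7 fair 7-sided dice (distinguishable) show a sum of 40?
Coefficient of x^40 in (x + x² + ... + x^7)^7. By inclusion-exclusion on dice exceeding 7: Σ_j (-1)^j C(7,j)·C(40-1-7j, 6) = C(7,0)·C(39,6) - C(7,1)·C(32,6) + C(7,2)·C(25,6) - C(7,3)·C(18,6) + C(7,4)·C(11,6) = 1·3262623 - 7·906192 + 21·177100 - 35·18564 + 35·462 = 4809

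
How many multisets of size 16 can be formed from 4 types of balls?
C(16+4-1, 4-1) = C(19, 3) = 969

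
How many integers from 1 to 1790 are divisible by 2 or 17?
⌊1790/2⌋ + ⌊1790/17⌋ - ⌊1790/34⌋ = 895 + 105 - 52 = 948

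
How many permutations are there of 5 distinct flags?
5! = 120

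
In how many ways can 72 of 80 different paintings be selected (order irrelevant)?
C(80,72) = 80!/(72!×8!) = 28987537150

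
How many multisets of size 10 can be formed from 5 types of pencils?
C(10+5-1, 5-1) = C(14, 4) = 1001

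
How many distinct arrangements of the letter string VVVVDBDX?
8! / (1! × 4! × 1! × 2!) = 840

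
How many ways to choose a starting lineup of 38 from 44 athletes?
C(44,38) = 44!/(38!×6!) = 7059052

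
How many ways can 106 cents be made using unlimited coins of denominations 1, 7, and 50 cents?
Coefficient of x^106 in 1/(1-x^1) · 1/(1-x^7) · 1/(1-x^50). Case on j = number of 50-cent coins (j = 0..2); remainder r = 106 - 50j is made from {1,7} in ⌊r/7⌋+1 ways. r = 106, 56, 6 → 16 + 9 + 1 = 26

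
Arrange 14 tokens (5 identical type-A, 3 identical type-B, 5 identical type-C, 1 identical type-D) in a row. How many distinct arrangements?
14! / (5! × 3! × 5! × 1!) = 1009008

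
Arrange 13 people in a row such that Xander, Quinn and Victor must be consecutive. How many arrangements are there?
Treat the 3 as one block: (13-3+1)! × 3! = 39916800 × 6 = 239500800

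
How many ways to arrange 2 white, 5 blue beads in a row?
7! / (2! × 5!) = 21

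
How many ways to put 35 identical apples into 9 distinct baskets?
C(35+9-1, 9-1) = C(43, 8) = 145008513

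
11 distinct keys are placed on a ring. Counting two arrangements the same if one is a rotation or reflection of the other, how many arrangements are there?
(11-1)!/2 = 3628800/2 = 1814400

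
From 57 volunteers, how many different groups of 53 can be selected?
C(57,53) = 57!/(53!×4!) = 395010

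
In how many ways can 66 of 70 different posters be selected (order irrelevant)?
C(70,66) = 70!/(66!×4!) = 916895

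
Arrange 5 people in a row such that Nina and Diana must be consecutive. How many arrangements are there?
Treat the 2 as one block: (5-2+1)! × 2! = 24 × 2 = 48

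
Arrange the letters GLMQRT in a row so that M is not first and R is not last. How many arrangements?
By inclusion-exclusion: 6! - 2×(6-1)! + (6-2)! = 720 - 240 + 24 = 504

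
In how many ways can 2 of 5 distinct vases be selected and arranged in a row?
P(5,2) = 5!/(5-2)! = 20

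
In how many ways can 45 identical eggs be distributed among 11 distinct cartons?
C(45+11-1, 11-1) = C(55, 10) = 29248649430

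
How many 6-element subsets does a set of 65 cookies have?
C(65,6) = 65!/(6!×59!) = 82598880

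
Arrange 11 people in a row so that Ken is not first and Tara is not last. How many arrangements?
By inclusion-exclusion: 11! - 2×(11-1)! + (11-2)! = 39916800 - 7257600 + 362880 = 33022080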